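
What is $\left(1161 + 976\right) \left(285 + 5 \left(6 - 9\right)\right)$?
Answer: $576990$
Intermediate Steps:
$\left(1161 + 976\right) \left(285 + 5 \left(6 - 9\right)\right) = 2137 \left(285 + 5 \left(-3\right)\right) = 2137 \left(285 - 15\right) = 2137 \cdot 270 = 576990$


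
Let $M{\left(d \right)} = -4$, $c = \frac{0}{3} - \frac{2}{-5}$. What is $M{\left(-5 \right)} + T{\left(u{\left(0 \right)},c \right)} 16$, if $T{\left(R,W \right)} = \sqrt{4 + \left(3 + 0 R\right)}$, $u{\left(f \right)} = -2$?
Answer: $-4 + 16 \sqrt{7} \approx 38.332$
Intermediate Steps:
$c = \frac{2}{5}$ ($c = 0 \cdot \frac{1}{3} - - \frac{2}{5} = 0 + \frac{2}{5} = \frac{2}{5} \approx 0.4$)
$T{\left(R,W \right)} = \sqrt{7}$ ($T{\left(R,W \right)} = \sqrt{4 + \left(3 + 0\right)} = \sqrt{4 + 3} = \sqrt{7}$)
$M{\left(-5 \right)} + T{\left(u{\left(0 \right)},c \right)} 16 = -4 + \sqrt{7} \cdot 16 = -4 + 16 \sqrt{7}$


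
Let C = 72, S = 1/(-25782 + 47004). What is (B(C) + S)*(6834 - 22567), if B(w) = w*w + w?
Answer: -1754903391589/21222 ≈ -8.2693e+7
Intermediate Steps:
S = 1/21222 ≈ 4.7121e-5
B(w) = w + w² (B(w) = w² + w = w + w²)
(B(C) + S)*(6834 - 22567) = (72*(1 + 72) + 1/21222)*(6834 - 22567) = (72*73 + 1/21222)*(-15733) = (5256 + 1/21222)*(-15733) = (111542833/21222)*(-15733) = -1754903391589/21222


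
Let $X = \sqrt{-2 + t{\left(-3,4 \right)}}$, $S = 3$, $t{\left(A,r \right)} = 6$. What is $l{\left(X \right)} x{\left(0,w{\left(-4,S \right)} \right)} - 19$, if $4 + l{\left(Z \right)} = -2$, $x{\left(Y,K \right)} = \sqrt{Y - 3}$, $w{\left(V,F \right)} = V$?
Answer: $-19 - 6 i \sqrt{3} \approx -19.0 - 10.392 i$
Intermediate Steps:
$x{\left(Y,K \right)} = \sqrt{-3 + Y}$
$X = 2$ ($X = \sqrt{-2 + 6} = \sqrt{4} = 2$)
$l{\left(Z \right)} = -6$ ($l{\left(Z \right)} = -4 - 2 = -6$)
$l{\left(X \right)} x{\left(0,w{\left(-4,S \right)} \right)} - 19 = - 6 \sqrt{-3 + 0} - 19 = - 6 \sqrt{-3} - 19 = - 6 i \sqrt{3} - 19 = -19 - 6 i \sqrt{3}$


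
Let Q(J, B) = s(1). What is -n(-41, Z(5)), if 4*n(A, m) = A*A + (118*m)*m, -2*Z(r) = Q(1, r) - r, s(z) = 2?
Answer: -3893/8 ≈ -486.63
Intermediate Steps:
Q(J, B) = 2
Z(r) = -1 + r/2 (Z(r) = -(2 - r)/2 = -1 + r/2)
n(A, m) = A²/4 + 59*m²/2 (n(A, m) = (A*A + (118*m)*m)/4 = (A² + 118*m²)/4 = A²/4 + 59*m²/2)
-n(-41, Z(5)) = -((¼)*(-41)² + 59*(-1 + (½)*5)²/2) = -((¼)*1681 + 59*(-1 + 5/2)²/2) = -(1681/4 + 59*(3/2)²/2) = -(1681/4 + (59/2)*(9/4)) = -(1681/4 + 531/8) = -1*3893/8 = -3893/8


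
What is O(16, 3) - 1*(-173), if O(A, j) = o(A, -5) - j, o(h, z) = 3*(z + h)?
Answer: 203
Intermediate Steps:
o(h, z) = 3*h + 3*z (o(h, z) = 3*(h + z) = 3*h + 3*z)
O(A, j) = -15 - j + 3*A (O(A, j) = (3*A + 3*(-5)) - j = (3*A - 15) - j = (-15 + 3*A) - j = -15 - j + 3*A)
O(16, 3) - 1*(-173) = (-15 - 1*3 + 3*16) - 1*(-173) = (-15 - 3 + 48) + 173 = 30 + 173 = 203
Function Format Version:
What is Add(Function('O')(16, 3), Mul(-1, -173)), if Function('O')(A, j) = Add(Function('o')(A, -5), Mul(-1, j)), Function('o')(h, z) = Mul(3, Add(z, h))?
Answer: 203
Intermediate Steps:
Function('o')(h, z) = Add(Mul(3, h), Mul(3, z)) (Function('o')(h, z) = Mul(3, Add(h, z)) = Add(Mul(3, h), Mul(3, z)))
Function('O')(A, j) = Add(-15, Mul(-1, j), Mul(3, A)) (Function('O')(A, j) = Add(Add(Mul(3, A), Mul(3, -5)), Mul(-1, j)) = Add(Add(Mul(3, A), -15), Mul(-1, j)) = Add(Add(-15, Mul(3, A)), Mul(-1, j)) = Add(-15, Mul(-1, j), Mul(3, A)))
Add(Function('O')(16, 3), Mul(-1, -173)) = Add(Add(-15, Mul(-1, 3), Mul(3, 16)), Mul(-1, -173)) = Add(Add(-15, -3, 48), 173) = Add(30, 173) = 203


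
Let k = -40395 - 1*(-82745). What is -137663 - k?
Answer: -180013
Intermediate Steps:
k = 42350 (k = -40395 + 82745 = 42350)
-137663 - k = -137663 - 1*42350 = -137663 - 42350 = -180013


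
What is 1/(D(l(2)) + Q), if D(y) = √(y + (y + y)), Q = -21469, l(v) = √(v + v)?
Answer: -21469/460917955 - √6/460917955 ≈ -4.6584e-5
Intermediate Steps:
l(v) = √2*√v (l(v) = √(2*v) = √2*√v)
D(y) = √3*√y (D(y) = √(y + 2*y) = √(3*y) = √3*√y)
1/(D(l(2)) + Q) = 1/(√3*√(√2*√2) - 21469) = 1/(√3*√2 - 21469) = 1/(√6 - 21469) = 1/(-21469 + √6)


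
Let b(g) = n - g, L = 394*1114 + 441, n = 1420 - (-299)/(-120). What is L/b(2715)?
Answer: -52722840/155699 ≈ -338.62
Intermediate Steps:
n = 170101/120 (n = 1420 - (-299)*(-1)/120 = 1420 - 1*299/120 = 1420 - 299/120 = 170101/120 ≈ 1417.5)
L = 439357 (L = 438916 + 441 = 439357)
b(g) = 170101/120 - g
L/b(2715) = 439357/(170101/120 - 1*2715) = 439357/(170101/120 - 2715) = 439357/(-155699/120) = 439357*(-120/155699) = -52722840/155699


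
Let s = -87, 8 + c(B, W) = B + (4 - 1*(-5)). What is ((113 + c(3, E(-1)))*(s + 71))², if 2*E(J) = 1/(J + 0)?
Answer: 3504384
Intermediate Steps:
E(J) = 1/(2*J) (E(J) = 1/(2*(J + 0)) = 1/(2*J))
c(B, W) = 1 + B (c(B, W) = -8 + (B + (4 - 1*(-5))) = -8 + (B + (4 + 5)) = -8 + (B + 9) = -8 + (9 + B) = 1 + B)
((113 + c(3, E(-1)))*(s + 71))² = ((113 + (1 + 3))*(-87 + 71))² = ((113 + 4)*(-16))² = (117*(-16))² = (-1872)² = 3504384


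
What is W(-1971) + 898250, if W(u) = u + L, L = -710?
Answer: 895569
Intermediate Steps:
W(u) = -710 + u (W(u) = u - 710 = -710 + u)
W(-1971) + 898250 = (-710 - 1971) + 898250 = -2681 + 898250 = 895569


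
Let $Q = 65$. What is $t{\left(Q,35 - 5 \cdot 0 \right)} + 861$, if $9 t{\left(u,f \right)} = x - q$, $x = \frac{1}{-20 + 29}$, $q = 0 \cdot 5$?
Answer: $\frac{69742}{81} \approx 861.01$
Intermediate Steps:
$q = 0$
$x = \frac{1}{9} \approx 0.11111$
$t{\left(u,f \right)} = \frac{1}{81}$ ($t{\left(u,f \right)} = \frac{\frac{1}{9} - 0}{9} = \frac{\frac{1}{9} + 0}{9} = \frac{1}{9} \cdot \frac{1}{9} = \frac{1}{81}$)
$t{\left(Q,35 - 5 \cdot 0 \right)} + 861 = \frac{1}{81} + 861 = \frac{69742}{81}$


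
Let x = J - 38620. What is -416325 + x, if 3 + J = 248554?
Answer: -206394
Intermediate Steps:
J = 248551 (J = -3 + 248554 = 248551)
x = 209931 (x = 248551 - 38620 = 209931)
-416325 + x = -416325 + 209931 = -206394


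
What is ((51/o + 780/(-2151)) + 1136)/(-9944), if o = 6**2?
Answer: -296461/2592672 ≈ -0.11435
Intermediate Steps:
o = 36
((51/o + 780/(-2151)) + 1136)/(-9944) = ((51/36 + 780/(-2151)) + 1136)/(-9944) = ((51*(1/36) + 780*(-1/2151)) + 1136)*(-1/9944) = ((17/12 - 260/717) + 1136)*(-1/9944) = (3023/2868 + 1136)*(-1/9944) = (3261071/2868)*(-1/9944) = -296461/2592672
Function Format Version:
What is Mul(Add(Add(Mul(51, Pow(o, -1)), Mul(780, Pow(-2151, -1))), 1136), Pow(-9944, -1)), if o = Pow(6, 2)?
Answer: Rational(-296461, 2592672) ≈ -0.11435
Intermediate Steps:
o = 36
Mul(Add(Add(Mul(51, Pow(o, -1)), Mul(780, Pow(-2151, -1))), 1136), Pow(-9944, -1)) = Mul(Add(Add(Mul(51, Pow(36, -1)), Mul(780, Pow(-2151, -1))), 1136), Pow(-9944, -1)) = Mul(Add(Add(Mul(51, Rational(1, 36)), Mul(780, Rational(-1, 2151))), 1136), Rational(-1, 9944)) = Mul(Add(Add(Rational(17, 12), Rational(-260, 717)), 1136), Rational(-1, 9944)) = Mul(Add(Rational(3023, 2868), 1136), Rational(-1, 9944)) = Mul(Rational(3261071, 2868), Rational(-1, 9944)) = Rational(-296461, 2592672)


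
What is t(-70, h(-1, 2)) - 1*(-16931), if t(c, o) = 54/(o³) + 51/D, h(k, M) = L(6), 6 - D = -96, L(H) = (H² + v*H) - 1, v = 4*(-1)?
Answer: 45071761/2662 ≈ 16932.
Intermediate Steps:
v = -4
L(H) = -1 + H² - 4*H (L(H) = (H² - 4*H) - 1 = -1 + H² - 4*H)
D = 102 (D = 6 - 1*(-96) = 6 + 96 = 102)
h(k, M) = 11 (h(k, M) = -1 + 6² - 4*6 = -1 + 36 - 24 = 11)
t(c, o) = ½ + 54/o³ (t(c, o) = 54/(o³) + 51/102 = 54/o³ + 51*(1/102) = 54/o³ + ½ = ½ + 54/o³)
t(-70, h(-1, 2)) - 1*(-16931) = (½ + 54/11³) - 1*(-16931) = (½ + 54*(1/1331)) + 16931 = (½ + 54/1331) + 16931 = 1439/2662 + 16931 = 45071761/2662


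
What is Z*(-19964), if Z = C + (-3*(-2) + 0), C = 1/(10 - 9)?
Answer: -139748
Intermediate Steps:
C = 1 (C = 1/1 = 1)
Z = 7 (Z = 1 + (-3*(-2) + 0) = 1 + (6 + 0) = 1 + 6 = 7)
Z*(-19964) = 7*(-19964) = -139748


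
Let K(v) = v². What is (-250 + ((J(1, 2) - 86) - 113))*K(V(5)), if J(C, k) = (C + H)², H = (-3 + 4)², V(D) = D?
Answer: -11125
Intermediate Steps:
H = 1 (H = 1² = 1)
J(C, k) = (1 + C)² (J(C, k) = (C + 1)² = (1 + C)²)
(-250 + ((J(1, 2) - 86) - 113))*K(V(5)) = (-250 + (((1 + 1)² - 86) - 113))*5² = (-250 + ((2² - 86) - 113))*25 = (-250 + ((4 - 86) - 113))*25 = (-250 + (-82 - 113))*25 = (-250 - 195)*25 = -445*25 = -11125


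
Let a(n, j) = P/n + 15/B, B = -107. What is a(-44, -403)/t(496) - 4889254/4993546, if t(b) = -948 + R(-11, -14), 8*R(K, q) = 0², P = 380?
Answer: -1350956681501/1392944663154 ≈ -0.96986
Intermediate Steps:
R(K, q) = 0 (R(K, q) = (⅛)*0² = (⅛)*0 = 0)
t(b) = -948 (t(b) = -948 + 0 = -948)
a(n, j) = -15/107 + 380/n (a(n, j) = 380/n + 15/(-107) = 380/n + 15*(-1/107) = 380/n - 15/107 = -15/107 + 380/n)
a(-44, -403)/t(496) - 4889254/4993546 = (-15/107 + 380/(-44))/(-948) - 4889254/4993546 = (-15/107 + 380*(-1/44))*(-1/948) - 4889254*1/4993546 = (-15/107 - 95/11)*(-1/948) - 2444627/2496773 = -10330/1177*(-1/948) - 2444627/2496773 = 5165/557898 - 2444627/2496773 = -1350956681501/1392944663154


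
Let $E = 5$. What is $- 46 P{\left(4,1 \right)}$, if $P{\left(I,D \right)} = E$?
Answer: $-230$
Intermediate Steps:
$P{\left(I,D \right)} = 5$
$- 46 P{\left(4,1 \right)} = \left(-46\right) 5 = -230$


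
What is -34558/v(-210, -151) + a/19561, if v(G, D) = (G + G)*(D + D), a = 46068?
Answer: 2583638041/1240558620 ≈ 2.0826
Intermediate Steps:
v(G, D) = 4*D*G (v(G, D) = (2*G)*(2*D) = 4*D*G)
-34558/v(-210, -151) + a/19561 = -34558/(4*(-151)*(-210)) + 46068/19561 = -34558/126840 + 46068*(1/19561) = -34558*1/126840 + 46068/19561 = -17279/63420 + 46068/19561 = 2583638041/1240558620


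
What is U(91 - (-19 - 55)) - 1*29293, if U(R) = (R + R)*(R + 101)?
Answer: 58487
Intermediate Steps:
U(R) = 2*R*(101 + R) (U(R) = (2*R)*(101 + R) = 2*R*(101 + R))
U(91 - (-19 - 55)) - 1*29293 = 2*(91 - (-19 - 55))*(101 + (91 - (-19 - 55))) - 1*29293 = 2*(91 - 1*(-74))*(101 + (91 - 1*(-74))) - 29293 = 2*(91 + 74)*(101 + (91 + 74)) - 29293 = 2*165*(101 + 165) - 29293 = 2*165*266 - 29293 = 87780 - 29293 = 58487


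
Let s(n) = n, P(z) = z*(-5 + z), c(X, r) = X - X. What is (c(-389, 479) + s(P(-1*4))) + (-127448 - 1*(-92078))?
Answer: -35334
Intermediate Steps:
c(X, r) = 0
(c(-389, 479) + s(P(-1*4))) + (-127448 - 1*(-92078)) = (0 + (-1*4)*(-5 - 1*4)) + (-127448 - 1*(-92078)) = (0 - 4*(-5 - 4)) + (-127448 + 92078) = (0 - 4*(-9)) - 35370 = (0 + 36) - 35370 = 36 - 35370 = -35334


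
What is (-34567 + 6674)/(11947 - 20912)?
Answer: 27893/8965 ≈ 3.1113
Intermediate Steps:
(-34567 + 6674)/(11947 - 20912) = -27893/(-8965) = -27893*(-1/8965) = 27893/8965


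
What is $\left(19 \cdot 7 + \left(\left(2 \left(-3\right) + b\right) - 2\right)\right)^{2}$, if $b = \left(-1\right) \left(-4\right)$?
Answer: $16641$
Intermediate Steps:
$b = 4$
$\left(19 \cdot 7 + \left(\left(2 \left(-3\right) + b\right) - 2\right)\right)^{2} = \left(19 \cdot 7 + \left(\left(2 \left(-3\right) + 4\right) - 2\right)\right)^{2} = \left(133 + \left(\left(-6 + 4\right) - 2\right)\right)^{2} = \left(133 - 4\right)^{2} = 129^{2} = 16641$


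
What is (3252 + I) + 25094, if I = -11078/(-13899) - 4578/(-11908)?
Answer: 2345860968739/82754646 ≈ 28347.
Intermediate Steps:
I = 97773223/82754646 (I = -11078*(-1/13899) - 4578*(-1/11908) = 11078/13899 + 2289/5954 = 97773223/82754646 ≈ 1.1815)
(3252 + I) + 25094 = (3252 + 97773223/82754646) + 25094 = 269215882015/82754646 + 25094 = 2345860968739/82754646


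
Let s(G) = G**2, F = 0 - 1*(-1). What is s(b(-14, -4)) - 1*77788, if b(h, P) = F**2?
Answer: -77787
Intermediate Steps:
F = 1 (F = 0 + 1 = 1)
b(h, P) = 1 (b(h, P) = 1**2 = 1)
s(b(-14, -4)) - 1*77788 = 1**2 - 1*77788 = 1 - 77788 = -77787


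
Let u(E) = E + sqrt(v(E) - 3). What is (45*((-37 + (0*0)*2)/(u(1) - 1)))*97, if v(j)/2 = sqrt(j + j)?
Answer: 161505*I/sqrt(3 - 2*sqrt(2)) ≈ 3.8991e+5*I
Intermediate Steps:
v(j) = 2*sqrt(2)*sqrt(j) (v(j) = 2*sqrt(j + j) = 2*sqrt(2*j) = 2*(sqrt(2)*sqrt(j)) = 2*sqrt(2)*sqrt(j))
u(E) = E + sqrt(-3 + 2*sqrt(2)*sqrt(E)) (u(E) = E + sqrt(2*sqrt(2)*sqrt(E) - 3) = E + sqrt(-3 + 2*sqrt(2)*sqrt(E)))
(45*((-37 + (0*0)*2)/(u(1) - 1)))*97 = (45*((-37 + (0*0)*2)/((1 + sqrt(-3 + 2*sqrt(2)*sqrt(1))) - 1)))*97 = (45*((-37 + 0*2)/((1 + sqrt(-3 + 2*sqrt(2)*1)) - 1)))*97 = (45*((-37 + 0)/((1 + sqrt(-3 + 2*sqrt(2))) - 1)))*97 = (45*(-37/sqrt(-3 + 2*sqrt(2))))*97 = -1665/sqrt(-3 + 2*sqrt(2))*97 = -161505/sqrt(-3 + 2*sqrt(2))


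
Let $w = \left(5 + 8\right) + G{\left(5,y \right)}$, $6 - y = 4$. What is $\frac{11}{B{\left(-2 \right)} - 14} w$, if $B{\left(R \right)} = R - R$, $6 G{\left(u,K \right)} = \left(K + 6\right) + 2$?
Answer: $- \frac{242}{21} \approx -11.524$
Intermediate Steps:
$y = 2$ ($y = 6 - 4 = 2$)
$G{\left(u,K \right)} = \frac{4}{3} + \frac{K}{6}$ ($G{\left(u,K \right)} = \frac{\left(K + 6\right) + 2}{6} = \frac{\left(6 + K\right) + 2}{6} = \frac{8 + K}{6} = \frac{4}{3} + \frac{K}{6}$)
$B{\left(R \right)} = 0$
$w = \frac{44}{3}$ ($w = \left(5 + 8\right) + \left(\frac{4}{3} + \frac{1}{6} \cdot 2\right) = 13 + \left(\frac{4}{3} + \frac{1}{3}\right) = 13 + \frac{5}{3} = \frac{44}{3} \approx 14.667$)
$\frac{11}{B{\left(-2 \right)} - 14} w = \frac{11}{0 - 14} \cdot \frac{44}{3} = \frac{11}{-14} \cdot \frac{44}{3} = 11 \left(- \frac{1}{14}\right) \frac{44}{3} = \left(- \frac{11}{14}\right) \frac{44}{3} = - \frac{242}{21}$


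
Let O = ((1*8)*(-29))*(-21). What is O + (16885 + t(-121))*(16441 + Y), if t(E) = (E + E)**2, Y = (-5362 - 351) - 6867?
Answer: 291313461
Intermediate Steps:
Y = -12580 (Y = -5713 - 6867 = -12580)
t(E) = 4*E**2 (t(E) = (2*E)**2 = 4*E**2)
O = 4872 (O = (8*(-29))*(-21) = -232*(-21) = 4872)
O + (16885 + t(-121))*(16441 + Y) = 4872 + (16885 + 4*(-121)**2)*(16441 - 12580) = 4872 + (16885 + 4*14641)*3861 = 4872 + (16885 + 58564)*3861 = 4872 + 75449*3861 = 4872 + 291308589 = 291313461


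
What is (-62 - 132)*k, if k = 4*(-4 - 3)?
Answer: 5432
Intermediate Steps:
k = -28 (k = 4*(-7) = -28)
(-62 - 132)*k = (-62 - 132)*(-28) = -194*(-28) = 5432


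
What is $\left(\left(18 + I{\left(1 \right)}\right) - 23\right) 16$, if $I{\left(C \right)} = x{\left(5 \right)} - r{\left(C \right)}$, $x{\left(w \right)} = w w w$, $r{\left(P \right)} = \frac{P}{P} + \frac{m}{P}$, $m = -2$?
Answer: $1936$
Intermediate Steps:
$r{\left(P \right)} = 1 - \frac{2}{P}$ ($r{\left(P \right)} = \frac{P}{P} - \frac{2}{P} = 1 - \frac{2}{P}$)
$x{\left(w \right)} = w^{3}$ ($x{\left(w \right)} = w^{2} w = w^{3}$)
$I{\left(C \right)} = 125 - \frac{-2 + C}{C}$ ($I{\left(C \right)} = 5^{3} - \frac{-2 + C}{C} = 125 - \frac{-2 + C}{C}$)
$\left(\left(18 + I{\left(1 \right)}\right) - 23\right) 16 = \left(\left(18 + \left(124 + \frac{2}{1}\right)\right) - 23\right) 16 = \left(\left(18 + \left(124 + 2 \cdot 1\right)\right) - 23\right) 16 = \left(\left(18 + \left(124 + 2\right)\right) - 23\right) 16 = \left(\left(18 + 126\right) - 23\right) 16 = \left(144 - 23\right) 16 = 121 \cdot 16 = 1936$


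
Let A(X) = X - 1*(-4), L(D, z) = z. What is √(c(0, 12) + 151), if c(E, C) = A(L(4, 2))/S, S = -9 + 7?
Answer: 2*√37 ≈ 12.166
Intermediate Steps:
A(X) = 4 + X (A(X) = X + 4 = 4 + X)
S = -2
c(E, C) = -3 (c(E, C) = (4 + 2)/(-2) = 6*(-½) = -3)
√(c(0, 12) + 151) = √(-3 + 151) = √148 = 2*√37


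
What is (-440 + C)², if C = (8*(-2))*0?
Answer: 193600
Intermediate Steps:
C = 0 (C = -16*0 = 0)
(-440 + C)² = (-440 + 0)² = (-440)² = 193600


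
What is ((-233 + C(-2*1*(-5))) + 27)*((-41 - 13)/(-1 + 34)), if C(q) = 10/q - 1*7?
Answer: 3816/11 ≈ 346.91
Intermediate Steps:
C(q) = -7 + 10/q (C(q) = 10/q - 7 = -7 + 10/q)
((-233 + C(-2*1*(-5))) + 27)*((-41 - 13)/(-1 + 34)) = ((-233 + (-7 + 10/((-2*1*(-5))))) + 27)*((-41 - 13)/(-1 + 34)) = ((-233 + (-7 + 10/((-2*(-5))))) + 27)*(-54/33) = ((-233 + (-7 + 10/10)) + 27)*(-54*1/33) = ((-233 + (-7 + 10*(⅒))) + 27)*(-18/11) = ((-233 + (-7 + 1)) + 27)*(-18/11) = ((-233 - 6) + 27)*(-18/11) = (-239 + 27)*(-18/11) = -212*(-18/11) = 3816/11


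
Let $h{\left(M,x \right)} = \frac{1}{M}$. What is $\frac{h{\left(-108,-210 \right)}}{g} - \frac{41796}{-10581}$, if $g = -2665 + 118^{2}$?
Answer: $\frac{16940918377}{4288733244} \approx 3.9501$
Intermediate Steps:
$g = 11259$ ($g = -2665 + 13924 = 11259$)
$\frac{h{\left(-108,-210 \right)}}{g} - \frac{41796}{-10581} = \frac{1}{\left(-108\right) 11259} - \frac{41796}{-10581} = \left(- \frac{1}{108}\right) \frac{1}{11259} - - \frac{13932}{3527} = - \frac{1}{1215972} + \frac{13932}{3527} = \frac{16940918377}{4288733244}$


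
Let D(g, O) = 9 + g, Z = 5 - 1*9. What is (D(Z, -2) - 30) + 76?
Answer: 51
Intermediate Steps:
Z = -4 (Z = 5 - 9 = -4)
(D(Z, -2) - 30) + 76 = ((9 - 4) - 30) + 76 = (5 - 30) + 76 = -25 + 76 = 51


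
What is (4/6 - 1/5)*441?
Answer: 1029/5 ≈ 205.80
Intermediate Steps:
(4/6 - 1/5)*441 = (4*(⅙) - 1*⅕)*441 = (⅔ - ⅕)*441 = (7/15)*441 = 1029/5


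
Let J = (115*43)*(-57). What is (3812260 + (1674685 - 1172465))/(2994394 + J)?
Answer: 4314480/2712529 ≈ 1.5906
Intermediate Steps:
J = -281865 (J = 4945*(-57) = -281865)
(3812260 + (1674685 - 1172465))/(2994394 + J) = (3812260 + (1674685 - 1172465))/(2994394 - 281865) = (3812260 + 502220)/2712529 = 4314480*(1/2712529) = 4314480/2712529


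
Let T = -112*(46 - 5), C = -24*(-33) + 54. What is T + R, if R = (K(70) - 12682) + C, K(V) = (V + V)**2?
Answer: 3172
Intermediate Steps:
C = 846 (C = 792 + 54 = 846)
K(V) = 4*V**2 (K(V) = (2*V)**2 = 4*V**2)
R = 7764 (R = (4*70**2 - 12682) + 846 = (4*4900 - 12682) + 846 = (19600 - 12682) + 846 = 6918 + 846 = 7764)
T = -4592 (T = -112*41 = -4592)
T + R = -4592 + 7764 = 3172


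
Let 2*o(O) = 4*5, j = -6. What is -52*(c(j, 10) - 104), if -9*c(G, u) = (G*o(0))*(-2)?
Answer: 18304/3 ≈ 6101.3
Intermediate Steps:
o(O) = 10 (o(O) = (4*5)/2 = (1/2)*20 = 10)
c(G, u) = 20*G/9 (c(G, u) = -G*10*(-2)/9 = -10*G*(-2)/9 = -(-20)*G/9 = 20*G/9)
-52*(c(j, 10) - 104) = -52*((20/9)*(-6) - 104) = -52*(-40/3 - 104) = -52*(-352/3) = 18304/3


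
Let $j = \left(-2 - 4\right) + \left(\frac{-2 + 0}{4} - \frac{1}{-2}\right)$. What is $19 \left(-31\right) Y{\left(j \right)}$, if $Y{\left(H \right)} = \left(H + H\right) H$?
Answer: $-42408$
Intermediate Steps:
$j = -6$ ($j = -6 - 0 = -6 + \left(- \frac{1}{2} + \frac{1}{2}\right) = -6 + 0 = -6$)
$Y{\left(H \right)} = 2 H^{2}$ ($Y{\left(H \right)} = 2 H H = 2 H^{2}$)
$19 \left(-31\right) Y{\left(j \right)} = 19 \left(-31\right) 2 \left(-6\right)^{2} = - 589 \cdot 2 \cdot 36 = \left(-589\right) 72 = -42408$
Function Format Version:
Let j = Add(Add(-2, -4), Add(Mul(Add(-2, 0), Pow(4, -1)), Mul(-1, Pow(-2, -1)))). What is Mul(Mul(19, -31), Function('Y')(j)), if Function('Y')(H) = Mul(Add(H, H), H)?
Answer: -42408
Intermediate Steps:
j = -6 (j = Add(-6, Add(Mul(-2, Rational(1, 4)), Mul(-1, Rational(-1, 2)))) = Add(-6, Add(Rational(-1, 2), Rational(1, 2))) = Add(-6, 0) = -6)
Function('Y')(H) = Mul(2, Pow(H, 2)) (Function('Y')(H) = Mul(Mul(2, H), H) = Mul(2, Pow(H, 2)))
Mul(Mul(19, -31), Function('Y')(j)) = Mul(Mul(19, -31), Mul(2, Pow(-6, 2))) = Mul(-589, Mul(2, 36)) = Mul(-589, 72) = -42408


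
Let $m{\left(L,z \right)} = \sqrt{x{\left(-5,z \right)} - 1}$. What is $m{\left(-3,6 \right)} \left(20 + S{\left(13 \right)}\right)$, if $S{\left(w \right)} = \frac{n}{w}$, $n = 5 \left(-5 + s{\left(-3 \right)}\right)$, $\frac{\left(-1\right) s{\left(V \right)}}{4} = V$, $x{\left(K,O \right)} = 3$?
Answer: $\frac{295 \sqrt{2}}{13} \approx 32.092$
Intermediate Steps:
$s{\left(V \right)} = - 4 V$
$n = 35$ ($n = 5 \left(-5 - -12\right) = 5 \left(-5 + 12\right) = 5 \cdot 7 = 35$)
$m{\left(L,z \right)} = \sqrt{2}$ ($m{\left(L,z \right)} = \sqrt{3 - 1} = \sqrt{2}$)
$S{\left(w \right)} = \frac{35}{w}$
$m{\left(-3,6 \right)} \left(20 + S{\left(13 \right)}\right) = \sqrt{2} \left(20 + \frac{35}{13}\right) = \sqrt{2} \cdot \frac{295}{13} = \frac{295 \sqrt{2}}{13}$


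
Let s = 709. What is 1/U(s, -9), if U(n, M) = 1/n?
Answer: 709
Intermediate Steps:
1/U(s, -9) = 1/(1/709) = 709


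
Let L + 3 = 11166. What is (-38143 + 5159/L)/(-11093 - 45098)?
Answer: 425785150/627260133 ≈ 0.67880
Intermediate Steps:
L = 11163 (L = -3 + 11166 = 11163)
(-38143 + 5159/L)/(-11093 - 45098) = (-38143 + 5159/11163)/(-11093 - 45098) = (-38143 + 5159*(1/11163))/(-56191) = (-38143 + 5159/11163)*(-1/56191) = -425785150/11163*(-1/56191) = 425785150/627260133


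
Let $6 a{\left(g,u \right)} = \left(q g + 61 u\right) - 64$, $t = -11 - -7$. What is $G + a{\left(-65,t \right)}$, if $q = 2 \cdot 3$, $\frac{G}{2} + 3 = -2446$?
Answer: $- \frac{15043}{3} \approx -5014.3$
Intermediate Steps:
$G = -4898$ ($G = -6 + 2 \left(-2446\right) = -6 - 4892 = -4898$)
$q = 6$
$t = -4$ ($t = -11 + 7 = -4$)
$a{\left(g,u \right)} = - \frac{32}{3} + g + \frac{61 u}{6}$ ($a{\left(g,u \right)} = \frac{\left(6 g + 61 u\right) - 64}{6} = \frac{-64 + 6 g + 61 u}{6} = - \frac{32}{3} + g + \frac{61 u}{6}$)
$G + a{\left(-65,t \right)} = -4898 - \frac{349}{3} = - \frac{15043}{3}$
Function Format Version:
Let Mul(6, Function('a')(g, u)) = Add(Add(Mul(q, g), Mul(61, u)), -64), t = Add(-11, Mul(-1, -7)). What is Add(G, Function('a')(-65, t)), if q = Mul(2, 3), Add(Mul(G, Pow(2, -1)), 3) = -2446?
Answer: Rational(-15043, 3) ≈ -5014.3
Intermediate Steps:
G = -4898 (G = Add(-6, Mul(2, -2446)) = Add(-6, -4892) = -4898)
q = 6
t = -4 (t = Add(-11, 7) = -4)
Function('a')(g, u) = Add(Rational(-32, 3), g, Mul(Rational(61, 6), u)) (Function('a')(g, u) = Mul(Rational(1, 6), Add(Add(Mul(6, g), Mul(61, u)), -64)) = Mul(Rational(1, 6), Add(-64, Mul(6, g), Mul(61, u))) = Add(Rational(-32, 3), g, Mul(Rational(61, 6), u)))
Add(G, Function('a')(-65, t)) = Add(-4898, Add(Rational(-32, 3), -65, Mul(Rational(61, 6), -4))) = Add(-4898, Add(Rational(-32, 3), -65, Rational(-122, 3))) = Add(-4898, Rational(-349, 3)) = Rational(-15043, 3)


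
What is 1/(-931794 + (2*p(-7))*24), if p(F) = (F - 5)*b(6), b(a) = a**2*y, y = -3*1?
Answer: -1/869586 ≈ -1.1500e-6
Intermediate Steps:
y = -3
b(a) = -3*a**2 (b(a) = a**2*(-3) = -3*a**2)
p(F) = 540 - 108*F (p(F) = (F - 5)*(-3*6**2) = (-5 + F)*(-3*36) = (-5 + F)*(-108) = 540 - 108*F)
1/(-931794 + (2*p(-7))*24) = 1/(-931794 + (2*(540 - 108*(-7)))*24) = 1/(-931794 + (2*(540 + 756))*24) = 1/(-931794 + (2*1296)*24) = 1/(-931794 + 2592*24) = 1/(-931794 + 62208) = 1/(-869586) = -1/869586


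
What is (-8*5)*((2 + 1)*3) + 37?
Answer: -323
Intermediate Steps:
(-8*5)*((2 + 1)*3) + 37 = -120*3 + 37 = -40*9 + 37 = -360 + 37 = -323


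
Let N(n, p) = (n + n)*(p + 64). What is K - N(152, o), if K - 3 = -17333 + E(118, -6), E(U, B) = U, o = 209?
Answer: -100204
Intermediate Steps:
N(n, p) = 2*n*(64 + p) (N(n, p) = (2*n)*(64 + p) = 2*n*(64 + p))
K = -17212 (K = 3 + (-17333 + 118) = 3 - 17215 = -17212)
K - N(152, o) = -17212 - 2*152*(64 + 209) = -17212 - 2*152*273 = -17212 - 1*82992 = -17212 - 82992 = -100204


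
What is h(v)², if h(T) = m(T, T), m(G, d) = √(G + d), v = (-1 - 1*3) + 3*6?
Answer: 28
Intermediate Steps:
v = 14 (v = (-1 - 3) + 18 = -4 + 18 = 14)
h(T) = √2*√T (h(T) = √(T + T) = √(2*T) = √2*√T)
h(v)² = (√2*√14)² = (2*√7)² = 28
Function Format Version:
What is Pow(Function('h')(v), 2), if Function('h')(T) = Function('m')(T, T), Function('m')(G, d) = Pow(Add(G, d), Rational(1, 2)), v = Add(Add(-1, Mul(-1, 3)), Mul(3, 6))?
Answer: 28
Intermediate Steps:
v = 14 (v = Add(Add(-1, -3), 18) = Add(-4, 18) = 14)
Function('h')(T) = Mul(Pow(2, Rational(1, 2)), Pow(T, Rational(1, 2))) (Function('h')(T) = Pow(Add(T, T), Rational(1, 2)) = Pow(Mul(2, T), Rational(1, 2)) = Mul(Pow(2, Rational(1, 2)), Pow(T, Rational(1, 2))))
Pow(Function('h')(v), 2) = Pow(Mul(Pow(2, Rational(1, 2)), Pow(14, Rational(1, 2))), 2) = Pow(Mul(2, Pow(7, Rational(1, 2))), 2) = 28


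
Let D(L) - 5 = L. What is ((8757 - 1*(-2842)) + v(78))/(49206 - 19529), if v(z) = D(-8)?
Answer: 11596/29677 ≈ 0.39074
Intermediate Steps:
D(L) = 5 + L
v(z) = -3 (v(z) = 5 - 8 = -3)
((8757 - 1*(-2842)) + v(78))/(49206 - 19529) = ((8757 - 1*(-2842)) - 3)/(49206 - 19529) = ((8757 + 2842) - 3)/29677 = (11599 - 3)*(1/29677) = 11596*(1/29677) = 11596/29677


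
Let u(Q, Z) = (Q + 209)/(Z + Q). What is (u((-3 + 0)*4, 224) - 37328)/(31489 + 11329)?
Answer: -7913339/9077416 ≈ -0.87176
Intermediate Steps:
u(Q, Z) = (209 + Q)/(Q + Z)
(u((-3 + 0)*4, 224) - 37328)/(31489 + 11329) = ((209 + (-3 + 0)*4)/((-3 + 0)*4 + 224) - 37328)/(31489 + 11329) = ((209 - 3*4)/(-3*4 + 224) - 37328)/42818 = ((209 - 12)/(-12 + 224) - 37328)*(1/42818) = (197/212 - 37328)*(1/42818) = -7913339/212*1/42818 = -7913339/9077416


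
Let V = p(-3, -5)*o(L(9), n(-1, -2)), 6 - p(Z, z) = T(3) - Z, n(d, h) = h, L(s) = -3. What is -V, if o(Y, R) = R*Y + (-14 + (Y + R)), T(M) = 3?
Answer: 0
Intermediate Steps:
o(Y, R) = -14 + R + Y + R*Y (o(Y, R) = R*Y + (-14 + (R + Y)) = R*Y + (-14 + R + Y) = -14 + R + Y + R*Y)
p(Z, z) = 3 + Z (p(Z, z) = 6 - (3 - Z) = 6 + (-3 + Z) = 3 + Z)
V = 0 (V = (3 - 3)*(-14 - 2 - 3 - 2*(-3)) = 0*(-14 - 2 - 3 + 6) = 0*(-13) = 0)
-V = -1*0 = 0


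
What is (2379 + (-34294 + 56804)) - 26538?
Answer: -1649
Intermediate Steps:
(2379 + (-34294 + 56804)) - 26538 = (2379 + 22510) - 26538 = 24889 - 26538 = -1649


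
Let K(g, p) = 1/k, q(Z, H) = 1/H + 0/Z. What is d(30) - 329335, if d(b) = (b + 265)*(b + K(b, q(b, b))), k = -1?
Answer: -320780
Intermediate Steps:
q(Z, H) = 1/H (q(Z, H) = 1/H + 0 = 1/H)
K(g, p) = -1 (K(g, p) = 1/(-1) = -1)
d(b) = (-1 + b)*(265 + b) (d(b) = (b + 265)*(b - 1) = (265 + b)*(-1 + b) = (-1 + b)*(265 + b))
d(30) - 329335 = (-265 + 30² + 264*30) - 329335 = (-265 + 900 + 7920) - 329335 = 8555 - 329335 = -320780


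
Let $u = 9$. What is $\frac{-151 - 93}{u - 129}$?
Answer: $\frac{61}{30} \approx 2.0333$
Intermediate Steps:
$\frac{-151 - 93}{u - 129} = \frac{-151 - 93}{9 - 129} = \frac{1}{-120} \left(-244\right) = \left(- \frac{1}{120}\right) \left(-244\right) = \frac{61}{30}$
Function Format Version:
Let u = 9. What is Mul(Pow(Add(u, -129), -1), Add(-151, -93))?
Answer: Rational(61, 30) ≈ 2.0333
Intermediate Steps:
Mul(Pow(Add(u, -129), -1), Add(-151, -93)) = Mul(Pow(Add(9, -129), -1), Add(-151, -93)) = Mul(Pow(-120, -1), -244) = Mul(Rational(-1, 120), -244) = Rational(61, 30)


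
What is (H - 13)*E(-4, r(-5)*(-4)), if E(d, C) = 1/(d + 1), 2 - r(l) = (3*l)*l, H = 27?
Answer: -14/3 ≈ -4.6667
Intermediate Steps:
r(l) = 2 - 3*l² (r(l) = 2 - 3*l*l = 2 - 3*l²)
E(d, C) = 1/(1 + d)
(H - 13)*E(-4, r(-5)*(-4)) = (27 - 13)/(1 - 4) = 14/(-3) = 14*(-⅓) = -14/3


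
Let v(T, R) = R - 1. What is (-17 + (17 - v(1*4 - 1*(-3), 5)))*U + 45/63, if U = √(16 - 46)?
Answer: 5/7 - 4*I*√30 ≈ 0.71429 - 21.909*I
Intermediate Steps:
v(T, R) = -1 + R
U = I*√30 (U = √(-30) = I*√30 ≈ 5.4772*I)
(-17 + (17 - v(1*4 - 1*(-3), 5)))*U + 45/63 = (-17 + (17 - (-1 + 5)))*(I*√30) + 45/63 = (-17 + (17 - 1*4))*(I*√30) + 45*(1/63) = (-17 + (17 - 4))*(I*√30) + 5/7 = (-17 + 13)*(I*√30) + 5/7 = -4*I*√30 + 5/7 = 5/7 - 4*I*√30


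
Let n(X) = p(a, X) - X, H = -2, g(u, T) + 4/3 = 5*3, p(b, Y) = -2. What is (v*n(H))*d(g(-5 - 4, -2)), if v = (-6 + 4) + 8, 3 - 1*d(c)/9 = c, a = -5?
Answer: 0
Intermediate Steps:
g(u, T) = 41/3 (g(u, T) = -4/3 + 5*3 = -4/3 + 15 = 41/3)
d(c) = 27 - 9*c
v = 6 (v = -2 + 8 = 6)
n(X) = -2 - X
(v*n(H))*d(g(-5 - 4, -2)) = (6*(-2 - 1*(-2)))*(27 - 9*41/3) = (6*(-2 + 2))*(27 - 123) = (6*0)*(-96) = 0*(-96) = 0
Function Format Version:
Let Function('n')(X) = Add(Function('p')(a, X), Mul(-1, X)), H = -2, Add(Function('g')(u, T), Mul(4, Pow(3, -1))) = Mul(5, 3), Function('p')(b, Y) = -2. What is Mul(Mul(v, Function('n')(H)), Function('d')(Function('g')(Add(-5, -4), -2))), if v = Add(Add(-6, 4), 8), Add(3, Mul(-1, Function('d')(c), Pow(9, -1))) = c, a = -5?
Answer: 0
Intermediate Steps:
Function('g')(u, T) = Rational(41, 3) (Function('g')(u, T) = Add(Rational(-4, 3), Mul(5, 3)) = Add(Rational(-4, 3), 15) = Rational(41, 3))
Function('d')(c) = Add(27, Mul(-9, c))
v = 6 (v = Add(-2, 8) = 6)
Function('n')(X) = Add(-2, Mul(-1, X))
Mul(Mul(v, Function('n')(H)), Function('d')(Function('g')(Add(-5, -4), -2))) = Mul(Mul(6, Add(-2, Mul(-1, -2))), Add(27, Mul(-9, Rational(41, 3)))) = Mul(Mul(6, Add(-2, 2)), Add(27, -123)) = Mul(Mul(6, 0), -96) = Mul(0, -96) = 0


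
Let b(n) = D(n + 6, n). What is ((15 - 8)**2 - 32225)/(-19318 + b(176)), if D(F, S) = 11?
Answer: 32176/19307 ≈ 1.6665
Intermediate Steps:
b(n) = 11
((15 - 8)**2 - 32225)/(-19318 + b(176)) = ((15 - 8)**2 - 32225)/(-19318 + 11) = (7**2 - 32225)/(-19307) = (49 - 32225)*(-1/19307) = -32176*(-1/19307) = 32176/19307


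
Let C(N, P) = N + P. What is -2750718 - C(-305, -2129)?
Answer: -2748284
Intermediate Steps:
-2750718 - C(-305, -2129) = -2750718 - (-305 - 2129) = -2750718 - 1*(-2434) = -2750718 + 2434 = -2748284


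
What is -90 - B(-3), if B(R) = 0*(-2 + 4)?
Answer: -90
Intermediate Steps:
B(R) = 0 (B(R) = 0*2 = 0)
-90 - B(-3) = -90 - 1*0 = -90 + 0 = -90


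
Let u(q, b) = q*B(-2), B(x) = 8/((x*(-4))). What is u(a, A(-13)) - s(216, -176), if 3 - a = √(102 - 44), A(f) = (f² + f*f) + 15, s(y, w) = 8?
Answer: -5 - √58 ≈ -12.616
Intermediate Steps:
A(f) = 15 + 2*f² (A(f) = (f² + f²) + 15 = 2*f² + 15 = 15 + 2*f²)
a = 3 - √58 (a = 3 - √(102 - 44) = 3 - √58 ≈ -4.6158)
B(x) = -2/x (B(x) = 8/((-4*x)) = 8*(-1/(4*x)) = -2/x)
u(q, b) = q (u(q, b) = q*(-2/(-2)) = q*(-2*(-½)) = q*1 = q)
u(a, A(-13)) - s(216, -176) = (3 - √58) - 1*8 = (3 - √58) - 8 = -5 - √58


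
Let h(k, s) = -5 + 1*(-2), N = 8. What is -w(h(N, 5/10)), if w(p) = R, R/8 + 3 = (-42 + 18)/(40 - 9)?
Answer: 936/31 ≈ 30.194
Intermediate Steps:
h(k, s) = -7 (h(k, s) = -5 - 2 = -7)
R = -936/31 (R = -24 + 8*((-42 + 18)/(40 - 9)) = -24 + 8*(-24/31) = -24 - 192/31 = -936/31 ≈ -30.194)
w(p) = -936/31
-w(h(N, 5/10)) = -1*(-936/31) = 936/31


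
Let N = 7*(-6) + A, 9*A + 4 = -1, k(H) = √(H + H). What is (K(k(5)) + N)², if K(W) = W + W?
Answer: 149929/81 - 1532*√10/9 ≈ 1312.7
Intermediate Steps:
k(H) = √2*√H (k(H) = √(2*H) = √2*√H)
A = -5/9 (A = -4/9 + (⅑)*(-1) = -4/9 - ⅑ = -5/9 ≈ -0.55556)
K(W) = 2*W
N = -383/9 (N = 7*(-6) - 5/9 = -42 - 5/9 = -383/9 ≈ -42.556)
(K(k(5)) + N)² = (2*(√2*√5) - 383/9)² = (2*√10 - 383/9)² = (-383/9 + 2*√10)²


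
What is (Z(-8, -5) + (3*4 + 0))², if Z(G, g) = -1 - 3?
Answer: 64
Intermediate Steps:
Z(G, g) = -4
(Z(-8, -5) + (3*4 + 0))² = (-4 + (3*4 + 0))² = (-4 + (12 + 0))² = (-4 + 12)² = 8² = 64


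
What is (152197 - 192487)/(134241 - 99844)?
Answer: -40290/34397 ≈ -1.1713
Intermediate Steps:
(152197 - 192487)/(134241 - 99844) = -40290/34397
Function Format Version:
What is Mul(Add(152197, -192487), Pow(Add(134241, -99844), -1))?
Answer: Rational(-40290, 34397) ≈ -1.1713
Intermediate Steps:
Mul(Add(152197, -192487), Pow(Add(134241, -99844), -1)) = Mul(-40290, Pow(34397, -1)) = Mul(-40290, Rational(1, 34397)) = Rational(-40290, 34397)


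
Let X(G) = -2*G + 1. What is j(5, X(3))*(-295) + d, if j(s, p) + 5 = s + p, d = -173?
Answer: 1302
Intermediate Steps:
X(G) = 1 - 2*G
j(s, p) = -5 + p + s (j(s, p) = -5 + (s + p) = -5 + (p + s) = -5 + p + s)
j(5, X(3))*(-295) + d = (-5 + (1 - 2*3) + 5)*(-295) - 173 = (-5 + (1 - 6) + 5)*(-295) - 173 = (-5 - 5 + 5)*(-295) - 173 = -5*(-295) - 173 = 1475 - 173 = 1302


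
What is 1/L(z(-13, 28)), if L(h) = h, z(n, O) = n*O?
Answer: -1/364 ≈ -0.0027473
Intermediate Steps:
z(n, O) = O*n
1/L(z(-13, 28)) = 1/(28*(-13)) = 1/(-364) = -1/364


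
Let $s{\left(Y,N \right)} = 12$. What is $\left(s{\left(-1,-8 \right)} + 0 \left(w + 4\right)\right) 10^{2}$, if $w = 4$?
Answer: $1200$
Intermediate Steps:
$\left(s{\left(-1,-8 \right)} + 0 \left(w + 4\right)\right) 10^{2} = \left(12 + 0 \left(4 + 4\right)\right) 10^{2} = \left(12 + 0 \cdot 8\right) 100 = \left(12 + 0\right) 100 = 12 \cdot 100 = 1200$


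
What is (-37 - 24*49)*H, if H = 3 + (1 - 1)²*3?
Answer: -3639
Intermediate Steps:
H = 3 (H = 3 + 0²*3 = 3 + 0*3 = 3 + 0 = 3)
(-37 - 24*49)*H = (-37 - 24*49)*3 = (-37 - 1176)*3 = -1213*3 = -3639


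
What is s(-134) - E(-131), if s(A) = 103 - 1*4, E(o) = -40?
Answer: 139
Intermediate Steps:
s(A) = 99 (s(A) = 103 - 4 = 99)
s(-134) - E(-131) = 99 - 1*(-40) = 99 + 40 = 139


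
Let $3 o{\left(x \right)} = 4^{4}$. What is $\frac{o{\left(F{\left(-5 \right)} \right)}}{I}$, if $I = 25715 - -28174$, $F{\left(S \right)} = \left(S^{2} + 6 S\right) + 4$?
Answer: $\frac{256}{161667} \approx 0.0015835$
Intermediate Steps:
$F{\left(S \right)} = 4 + S^{2} + 6 S$
$o{\left(x \right)} = \frac{256}{3}$ ($o{\left(x \right)} = \frac{4^{4}}{3} = \frac{1}{3} \cdot 256 = \frac{256}{3}$)
$I = 53889$ ($I = 25715 + 28174 = 53889$)
$\frac{o{\left(F{\left(-5 \right)} \right)}}{I} = \frac{256}{3 \cdot 53889} = \frac{256}{3} \cdot \frac{1}{53889} = \frac{256}{161667}$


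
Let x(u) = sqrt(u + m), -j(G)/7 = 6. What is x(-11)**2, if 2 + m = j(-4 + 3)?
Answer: -55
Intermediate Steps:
j(G) = -42 (j(G) = -7*6 = -42)
m = -44 (m = -2 - 42 = -44)
x(u) = sqrt(-44 + u) (x(u) = sqrt(u - 44) = sqrt(-44 + u))
x(-11)**2 = (sqrt(-44 - 11))**2 = (sqrt(-55))**2 = (I*sqrt(55))**2 = -55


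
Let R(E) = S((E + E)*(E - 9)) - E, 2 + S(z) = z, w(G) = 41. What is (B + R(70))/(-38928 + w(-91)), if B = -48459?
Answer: 39991/38887 ≈ 1.0284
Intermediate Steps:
S(z) = -2 + z
R(E) = -2 - E + 2*E*(-9 + E) (R(E) = (-2 + (E + E)*(E - 9)) - E = (-2 + (2*E)*(-9 + E)) - E = (-2 + 2*E*(-9 + E)) - E = -2 - E + 2*E*(-9 + E))
(B + R(70))/(-38928 + w(-91)) = (-48459 + (-2 - 1*70 + 2*70*(-9 + 70)))/(-38928 + 41) = (-48459 + (-2 - 70 + 2*70*61))/(-38887) = (-48459 + (-2 - 70 + 8540))*(-1/38887) = (-48459 + 8468)*(-1/38887) = -39991*(-1/38887) = 39991/38887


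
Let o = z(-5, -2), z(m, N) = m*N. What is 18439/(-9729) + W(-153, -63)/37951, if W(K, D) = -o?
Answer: -699875779/369225279 ≈ -1.8955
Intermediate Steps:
z(m, N) = N*m
o = 10 (o = -2*(-5) = 10)
W(K, D) = -10 (W(K, D) = -1*10 = -10)
18439/(-9729) + W(-153, -63)/37951 = 18439/(-9729) - 10/37951 = 18439*(-1/9729) - 10*1/37951 = -18439/9729 - 10/37951 = -699875779/369225279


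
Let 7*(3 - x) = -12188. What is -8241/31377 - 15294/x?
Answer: -1153257745/127693931 ≈ -9.0314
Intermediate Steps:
x = 12209/7 (x = 3 - 1/7*(-12188) = 3 + 12188/7 = 12209/7 ≈ 1744.1)
-8241/31377 - 15294/x = -8241/31377 - 15294/12209/7 = -8241*1/31377 - 15294*7/12209 = -2747/10459 - 107058/12209 = -1153257745/127693931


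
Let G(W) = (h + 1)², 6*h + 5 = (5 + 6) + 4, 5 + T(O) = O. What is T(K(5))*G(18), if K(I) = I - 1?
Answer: -64/9 ≈ -7.1111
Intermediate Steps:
K(I) = -1 + I
T(O) = -5 + O
h = 5/3 (h = -⅚ + ((5 + 6) + 4)/6 = -⅚ + (11 + 4)/6 = -⅚ + (⅙)*15 = -⅚ + 5/2 = 5/3 ≈ 1.6667)
G(W) = 64/9 (G(W) = (5/3 + 1)² = (8/3)² = 64/9)
T(K(5))*G(18) = (-5 + (-1 + 5))*(64/9) = (-5 + 4)*(64/9) = -1*64/9 = -64/9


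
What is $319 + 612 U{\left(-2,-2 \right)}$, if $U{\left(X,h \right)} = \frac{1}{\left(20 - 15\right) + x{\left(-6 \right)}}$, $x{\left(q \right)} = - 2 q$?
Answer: $355$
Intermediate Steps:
$U{\left(X,h \right)} = \frac{1}{17}$ ($U{\left(X,h \right)} = \frac{1}{\left(20 - 15\right) - -12} = \frac{1}{5 + 12} = \frac{1}{17}$)
$319 + 612 U{\left(-2,-2 \right)} = 319 + 612 \cdot \frac{1}{17} = 319 + 36 = 355$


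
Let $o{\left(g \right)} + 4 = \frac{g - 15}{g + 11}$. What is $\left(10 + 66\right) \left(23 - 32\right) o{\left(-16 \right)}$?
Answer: $- \frac{7524}{5} \approx -1504.8$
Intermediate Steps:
$o{\left(g \right)} = -4 + \frac{-15 + g}{11 + g}$ ($o{\left(g \right)} = -4 + \frac{g - 15}{g + 11} = -4 + \frac{-15 + g}{11 + g}$)
$\left(10 + 66\right) \left(23 - 32\right) o{\left(-16 \right)} = \left(10 + 66\right) \left(23 - 32\right) \frac{-59 - -48}{11 - 16} = 76 \left(-9\right) \frac{-59 + 48}{-5} = - 684 \left(\left(- \frac{1}{5}\right) \left(-11\right)\right) = \left(-684\right) \frac{11}{5} = - \frac{7524}{5}$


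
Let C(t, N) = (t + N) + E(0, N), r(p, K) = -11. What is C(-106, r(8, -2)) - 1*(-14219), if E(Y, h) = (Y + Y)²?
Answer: 14102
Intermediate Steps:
E(Y, h) = 4*Y² (E(Y, h) = (2*Y)² = 4*Y²)
C(t, N) = N + t (C(t, N) = (t + N) + 4*0² = (N + t) + 4*0 = (N + t) + 0 = N + t)
C(-106, r(8, -2)) - 1*(-14219) = (-11 - 106) - 1*(-14219) = -117 + 14219 = 14102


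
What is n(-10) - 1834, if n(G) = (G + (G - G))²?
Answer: -1734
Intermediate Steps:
n(G) = G² (n(G) = (G + 0)² = G²)
n(-10) - 1834 = (-10)² - 1834 = 100 - 1834 = -1734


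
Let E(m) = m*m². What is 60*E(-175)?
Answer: -321562500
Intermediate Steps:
E(m) = m³
60*E(-175) = 60*(-175)³ = 60*(-5359375) = -321562500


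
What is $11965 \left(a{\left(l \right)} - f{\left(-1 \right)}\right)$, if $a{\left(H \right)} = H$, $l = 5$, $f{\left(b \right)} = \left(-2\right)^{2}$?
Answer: $11965$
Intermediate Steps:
$f{\left(b \right)} = 4$
$11965 \left(a{\left(l \right)} - f{\left(-1 \right)}\right) = 11965 \left(5 - 4\right) = 11965 \cdot 1 = 11965$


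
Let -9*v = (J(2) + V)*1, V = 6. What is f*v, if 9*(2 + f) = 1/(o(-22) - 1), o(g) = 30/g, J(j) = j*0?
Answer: 479/351 ≈ 1.3647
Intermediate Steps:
J(j) = 0
f = -479/234 (f = -2 + 1/(9*(30/(-22) - 1)) = -2 + 1/(9*(30*(-1/22) - 1)) = -2 + 1/(9*(-15/11 - 1)) = -2 + 1/(9*(-26/11)) = -2 + (⅑)*(-11/26) = -2 - 11/234 = -479/234 ≈ -2.0470)
v = -⅔ (v = -(0 + 6)/9 = -2/3 = -⅑*6 = -⅔ ≈ -0.66667)
f*v = -479/234*(-⅔) = 479/351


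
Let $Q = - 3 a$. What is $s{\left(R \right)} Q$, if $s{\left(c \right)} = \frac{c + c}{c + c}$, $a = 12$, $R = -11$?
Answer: $-36$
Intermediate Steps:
$s{\left(c \right)} = 1$ ($s{\left(c \right)} = \frac{2 c}{2 c} = 2 c \frac{1}{2 c} = 1$)
$Q = -36$ ($Q = \left(-3\right) 12 = -36$)
$s{\left(R \right)} Q = 1 \left(-36\right) = -36$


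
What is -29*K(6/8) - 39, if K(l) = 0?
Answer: -39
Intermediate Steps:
-29*K(6/8) - 39 = -29*0 - 39 = 0 - 39 = -39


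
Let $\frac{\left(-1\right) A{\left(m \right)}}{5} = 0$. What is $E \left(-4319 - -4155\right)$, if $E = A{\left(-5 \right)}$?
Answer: $0$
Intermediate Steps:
$A{\left(m \right)} = 0$ ($A{\left(m \right)} = \left(-5\right) 0 = 0$)
$E = 0$
$E \left(-4319 - -4155\right) = 0 \left(-4319 - -4155\right) = 0 \left(-4319 + 4155\right) = 0 \left(-164\right) = 0$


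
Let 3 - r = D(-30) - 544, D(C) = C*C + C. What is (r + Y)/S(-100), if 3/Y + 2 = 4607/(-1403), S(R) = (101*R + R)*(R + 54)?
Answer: -16657/24154025 ≈ -0.00068962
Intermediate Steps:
S(R) = 102*R*(54 + R) (S(R) = (102*R)*(54 + R) = 102*R*(54 + R))
Y = -1403/2471 (Y = 3/(-2 + 4607/(-1403)) = 3/(-2 + 4607*(-1/1403)) = 3/(-2 - 4607/1403) = 3/(-7413/1403) = 3*(-1403/7413) = -1403/2471 ≈ -0.56779)
D(C) = C + C² (D(C) = C² + C = C + C²)
r = -323 (r = 3 - (-30*(1 - 30) - 544) = 3 - (-30*(-29) - 544) = 3 - (870 - 544) = 3 - 1*326 = 3 - 326 = -323)
(r + Y)/S(-100) = (-323 - 1403/2471)/((102*(-100)*(54 - 100))) = -799536/(2471*(102*(-100)*(-46))) = -799536/2471/469200 = -799536/2471*1/469200 = -16657/24154025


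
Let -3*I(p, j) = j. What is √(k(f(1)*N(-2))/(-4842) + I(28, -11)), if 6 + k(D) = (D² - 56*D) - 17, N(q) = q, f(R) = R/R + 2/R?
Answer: 59*√2690/1614 ≈ 1.8959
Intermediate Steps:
I(p, j) = -j/3
f(R) = 1 + 2/R
k(D) = -23 + D² - 56*D (k(D) = -6 + ((D² - 56*D) - 17) = -6 + (-17 + D² - 56*D) = -23 + D² - 56*D)
√(k(f(1)*N(-2))/(-4842) + I(28, -11)) = √((-23 + (((2 + 1)/1)*(-2))² - 56*(2 + 1)/1*(-2))/(-4842) - ⅓*(-11)) = √((-23 + ((1*3)*(-2))² - 56*1*3*(-2))*(-1/4842) + 11/3) = √((-23 + (3*(-2))² - 168*(-2))*(-1/4842) + 11/3) = √((-23 + (-6)² - 56*(-6))*(-1/4842) + 11/3) = √((-23 + 36 + 336)*(-1/4842) + 11/3) = √(349*(-1/4842) + 11/3) = √(-349/4842 + 11/3) = √(17405/4842) = 59*√2690/1614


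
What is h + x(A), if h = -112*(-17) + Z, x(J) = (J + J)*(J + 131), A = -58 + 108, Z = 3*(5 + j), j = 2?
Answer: 20025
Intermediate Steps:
Z = 21 (Z = 3*(5 + 2) = 3*7 = 21)
A = 50
x(J) = 2*J*(131 + J) (x(J) = (2*J)*(131 + J) = 2*J*(131 + J))
h = 1925 (h = -112*(-17) + 21 = 1904 + 21 = 1925)
h + x(A) = 1925 + 2*50*(131 + 50) = 1925 + 2*50*181 = 1925 + 18100 = 20025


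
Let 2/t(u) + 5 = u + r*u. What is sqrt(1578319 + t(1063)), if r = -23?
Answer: sqrt(95951076830473)/7797 ≈ 1256.3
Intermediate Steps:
t(u) = 2/(-5 - 22*u) (t(u) = 2/(-5 + (u - 23*u)) = 2/(-5 - 22*u))
sqrt(1578319 + t(1063)) = sqrt(1578319 - 2/(5 + 22*1063)) = sqrt(1578319 - 2/(5 + 23386)) = sqrt(1578319 - 2/23391) = sqrt(36918459727/23391) = sqrt(95951076830473)/7797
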